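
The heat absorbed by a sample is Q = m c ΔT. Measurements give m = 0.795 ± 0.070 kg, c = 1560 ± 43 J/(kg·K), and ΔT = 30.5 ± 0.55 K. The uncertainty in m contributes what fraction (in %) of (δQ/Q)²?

(δQ/Q)² = (1·δm/m)² + (1·δc/c)² + (1·δΔT/ΔT)²
  m term: (1×0.0881)² = 0.00775
  c term: (1×0.0276)² = 0.000760
  ΔT term: (1×0.0180)² = 0.000325
Total = 0.00884. Share from m = 0.00775/0.00884 = 0.877.

87.7%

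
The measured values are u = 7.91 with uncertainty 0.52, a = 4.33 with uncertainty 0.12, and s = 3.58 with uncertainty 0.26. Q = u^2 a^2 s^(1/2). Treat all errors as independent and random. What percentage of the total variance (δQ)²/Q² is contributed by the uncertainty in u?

(δQ/Q)² = (2·δu/u)² + (2·δa/a)² + (½·δs/s)²
  u term: (2×0.0657)² = 0.0173
  a term: (2×0.0277)² = 0.00307
  s term: (0.5×0.0726)² = 0.00132
Total = 0.0217. Share from u = 0.0173/0.0217 = 0.797.

79.7%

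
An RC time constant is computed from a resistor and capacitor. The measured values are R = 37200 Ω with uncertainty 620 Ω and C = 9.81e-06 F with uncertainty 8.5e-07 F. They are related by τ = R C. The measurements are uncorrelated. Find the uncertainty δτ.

0.0322 s

τ is a product of powers, so relative uncertainties combine in quadrature:
  (1·δR/R)² = (1×0.0167)² = 0.000278;  (1·δC/C)² = (1×0.0866)² = 0.00751
δτ/τ = √(0.00779) = 0.0882
τ = 0.365 s, so δτ = 0.0882 × 0.365 = 0.0322 s.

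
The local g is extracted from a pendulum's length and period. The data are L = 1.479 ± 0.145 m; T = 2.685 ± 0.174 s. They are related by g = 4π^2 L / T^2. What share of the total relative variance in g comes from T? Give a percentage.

63.6%

(δg/g)² = (1·δL/L)² + (-2·δT/T)²
  L term: (1×0.0980)² = 0.00961
  T term: (-2×0.0648)² = 0.0168
Total = 0.0264. Share from T = 0.0168/0.0264 = 0.636.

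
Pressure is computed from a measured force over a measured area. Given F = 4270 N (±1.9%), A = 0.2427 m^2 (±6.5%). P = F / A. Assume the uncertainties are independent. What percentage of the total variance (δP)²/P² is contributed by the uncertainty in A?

(δP/P)² = (1·δF/F)² + (-1·δA/A)²
  F term: (1×0.0190)² = 0.000361
  A term: (-1×0.0650)² = 0.00423
Total = 0.00459. Share from A = 0.00423/0.00459 = 0.921.

92.1%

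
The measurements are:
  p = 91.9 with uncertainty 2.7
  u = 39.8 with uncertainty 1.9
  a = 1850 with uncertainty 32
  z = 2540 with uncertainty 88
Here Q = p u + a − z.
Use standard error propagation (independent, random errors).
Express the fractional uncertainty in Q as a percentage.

7.60%

Let w = p·u = 3660. δw/w = √((1·δp/p)² + (1·δu/u)²) = √(0.000863 + 0.00228) = 0.0561, so δw = 205.
Q = w + a − z: δQ = √(δw² + δa² + δz²) = √(42000 + 1020 + 7740) = 225
Q = 2970, so δQ/Q = 225/2970 = 0.0760.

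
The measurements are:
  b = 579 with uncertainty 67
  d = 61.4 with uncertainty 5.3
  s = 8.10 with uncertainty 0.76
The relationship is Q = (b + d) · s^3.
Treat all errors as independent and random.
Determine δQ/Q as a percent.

30.0%

Let u = b + d = 640. δu = √(δb² + δd²) = √(4490 + 28.1) = 67.2, so δu/u = 0.105.
Q is then a monomial in u, s:
δQ/Q = √((δu/u)² + (3·δs/s)²) = √(0.0110 + 0.0792) = 0.300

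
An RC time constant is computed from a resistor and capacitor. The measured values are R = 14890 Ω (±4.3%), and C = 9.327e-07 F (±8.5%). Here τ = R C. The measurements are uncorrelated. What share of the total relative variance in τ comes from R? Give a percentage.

20.4%

(δτ/τ)² = (1·δR/R)² + (1·δC/C)²
  R term: (1×0.0430)² = 0.00185
  C term: (1×0.0850)² = 0.00723
Total = 0.00907. Share from R = 0.00185/0.00907 = 0.204.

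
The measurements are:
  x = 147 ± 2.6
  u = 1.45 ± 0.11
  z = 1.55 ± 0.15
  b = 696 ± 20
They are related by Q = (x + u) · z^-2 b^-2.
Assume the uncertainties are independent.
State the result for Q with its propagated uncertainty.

Let w = x + u = 148. δw = √(δx² + δu²) = √(6.76 + 0.0121) = 2.60, so δw/w = 0.0175.
Q is then a monomial in w, z, b:
δQ/Q = √((δw/w)² + (-2·δz/z)² + (-2·δb/b)²) = √(0.000307 + 0.0375 + 0.00330) = 0.203
Q = 0.000128, so δQ = 0.203 × 0.000128 = 2.59e-05.

(1.28 ± 0.259) × 10^-4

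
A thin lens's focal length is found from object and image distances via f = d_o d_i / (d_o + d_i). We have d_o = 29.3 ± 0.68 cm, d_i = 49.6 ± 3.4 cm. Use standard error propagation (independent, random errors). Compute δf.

∂f/∂d_o = (d_i/(d_o+d_i))² = 0.395;  ∂f/∂d_i = (d_o/(d_o+d_i))² = 0.138
δf = √((∂f/∂d_o · δd_o)² + (∂f/∂d_i · δd_i)²) = √(0.0722 + 0.220) = 0.540 cm

0.540 cm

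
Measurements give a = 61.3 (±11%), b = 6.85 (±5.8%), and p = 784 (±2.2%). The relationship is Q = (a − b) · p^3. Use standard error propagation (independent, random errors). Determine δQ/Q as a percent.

Let u = a − b = 54.4. δu = √(δa² + δb²) = √(45.5 + 0.158) = 6.75, so δu/u = 0.124.
Q is then a monomial in u, p:
δQ/Q = √((δu/u)² + (3·δp/p)²) = √(0.0154 + 0.00436) = 0.141

14.1%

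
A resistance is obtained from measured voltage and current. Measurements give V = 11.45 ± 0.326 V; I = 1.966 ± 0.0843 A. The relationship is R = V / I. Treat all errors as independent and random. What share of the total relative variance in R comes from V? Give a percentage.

30.6%

(δR/R)² = (1·δV/V)² + (-1·δI/I)²
  V term: (1×0.0285)² = 0.000811
  I term: (-1×0.0429)² = 0.00184
Total = 0.00265. Share from V = 0.000811/0.00265 = 0.306.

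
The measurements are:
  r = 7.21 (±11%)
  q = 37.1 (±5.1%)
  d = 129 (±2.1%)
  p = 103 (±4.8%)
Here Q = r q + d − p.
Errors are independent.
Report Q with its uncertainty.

Let w = r·q = 267. δw/w = √((1·δr/r)² + (1·δq/q)²) = √(0.0121 + 0.00260) = 0.121, so δw = 32.4.
Q = w + d − p: δQ = √(δw² + δd² + δp²) = √(1050 + 7.34 + 24.4) = 32.9
Q = 293.

293 ± 32.9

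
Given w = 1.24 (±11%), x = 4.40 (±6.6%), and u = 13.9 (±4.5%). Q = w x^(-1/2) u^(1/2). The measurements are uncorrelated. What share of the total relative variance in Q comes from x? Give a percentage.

(δQ/Q)² = (1·δw/w)² + (−½·δx/x)² + (½·δu/u)²
  w term: (1×0.110)² = 0.0121
  x term: (-0.5×0.0660)² = 0.00109
  u term: (0.5×0.0450)² = 0.000506
Total = 0.0137. Share from x = 0.00109/0.0137 = 0.0795.

7.95%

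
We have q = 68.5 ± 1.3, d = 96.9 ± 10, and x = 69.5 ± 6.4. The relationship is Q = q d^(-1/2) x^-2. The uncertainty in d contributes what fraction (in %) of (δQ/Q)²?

(δQ/Q)² = (1·δq/q)² + (−½·δd/d)² + (-2·δx/x)²
  q term: (1×0.0190)² = 0.000360
  d term: (-0.5×0.103)² = 0.00266
  x term: (-2×0.0921)² = 0.0339
Total = 0.0369. Share from d = 0.00266/0.0369 = 0.0721.

7.21%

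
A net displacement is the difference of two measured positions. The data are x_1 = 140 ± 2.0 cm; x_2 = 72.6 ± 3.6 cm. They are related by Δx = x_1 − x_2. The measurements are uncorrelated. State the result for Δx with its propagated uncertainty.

Δx is a linear combination, so absolute uncertainties add in quadrature:
  (δx_1)² = 4.00;  (δx_2)² = 13.0
δΔx = √(17.0) = 4.12 cm
Δx = 67.4 cm.

67.4 ± 4.12 cm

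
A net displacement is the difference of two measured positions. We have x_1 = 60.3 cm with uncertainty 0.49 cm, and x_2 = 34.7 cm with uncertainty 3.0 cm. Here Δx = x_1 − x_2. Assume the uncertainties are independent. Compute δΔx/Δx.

0.119

Each term contributes (cᵢ δxᵢ)² to (δΔx)²:
  (δx_1)² = 0.240;  (δx_2)² = 9.00
δΔx = √(9.24) = 3.04 cm
Δx = 25.6 cm, so δΔx/Δx = 3.04/25.6 = 0.119.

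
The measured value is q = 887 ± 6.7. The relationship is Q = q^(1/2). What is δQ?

Q ∝ q^(1/2), so δQ/Q = |½| · δq/q = 0.5 × 0.00755 = 0.00378.
Q = 29.8, so δQ = 0.00378 × 29.8 = 0.112.

0.112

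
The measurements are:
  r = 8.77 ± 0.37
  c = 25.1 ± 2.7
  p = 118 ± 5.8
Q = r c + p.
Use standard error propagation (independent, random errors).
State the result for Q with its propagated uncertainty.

338 ± 26.1

Let w = r·c = 220. δw/w = √((1·δr/r)² + (1·δc/c)²) = √(0.00178 + 0.0116) = 0.116, so δw = 25.4.
Q = w + p: δQ = √(δw² + δp²) = √(647 + 33.6) = 26.1
Q = 338.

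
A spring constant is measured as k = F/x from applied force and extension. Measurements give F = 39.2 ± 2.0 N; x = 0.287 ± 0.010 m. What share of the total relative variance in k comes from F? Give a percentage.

(δk/k)² = (1·δF/F)² + (-1·δx/x)²
  F term: (1×0.0510)² = 0.00260
  x term: (-1×0.0348)² = 0.00121
Total = 0.00382. Share from F = 0.00260/0.00382 = 0.682.

68.2%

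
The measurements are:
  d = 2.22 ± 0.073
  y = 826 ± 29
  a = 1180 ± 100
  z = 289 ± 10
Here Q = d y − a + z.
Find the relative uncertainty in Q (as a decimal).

Let p = d·y = 1830. δp/p = √((1·δd/d)² + (1·δy/y)²) = √(0.00108 + 0.00123) = 0.0481, so δp = 88.2.
Q = p − a + z: δQ = √(δp² + δa² + δz²) = √(7780 + 10000 + 100) = 134
Q = 943, so δQ/Q = 134/943 = 0.142.

0.142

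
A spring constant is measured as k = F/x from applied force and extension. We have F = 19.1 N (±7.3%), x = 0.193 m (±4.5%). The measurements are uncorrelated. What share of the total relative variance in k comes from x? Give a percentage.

27.5%

(δk/k)² = (1·δF/F)² + (-1·δx/x)²
  F term: (1×0.0730)² = 0.00533
  x term: (-1×0.0450)² = 0.00202
Total = 0.00735. Share from x = 0.00202/0.00735 = 0.275.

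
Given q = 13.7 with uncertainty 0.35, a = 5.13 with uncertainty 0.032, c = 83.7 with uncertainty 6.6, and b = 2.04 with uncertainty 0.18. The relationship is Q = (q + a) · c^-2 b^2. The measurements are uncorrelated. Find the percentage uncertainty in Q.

Let u = q + a = 18.8. δu = √(δq² + δa²) = √(0.122 + 0.00102) = 0.351, so δu/u = 0.0187.
Q is then a monomial in u, c, b:
δQ/Q = √((δu/u)² + (-2·δc/c)² + (2·δb/b)²) = √(0.000348 + 0.0249 + 0.0311) = 0.237

23.7%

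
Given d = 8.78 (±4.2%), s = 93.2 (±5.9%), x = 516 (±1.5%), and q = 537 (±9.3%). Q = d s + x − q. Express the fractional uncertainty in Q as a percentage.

9.77%

Let p = d·s = 818. δp/p = √((1·δd/d)² + (1·δs/s)²) = √(0.00176 + 0.00348) = 0.0724, so δp = 59.3.
Q = p + x − q: δQ = √(δp² + δx² + δq²) = √(3510 + 59.9 + 2490) = 77.9
Q = 797, so δQ/Q = 77.9/797 = 0.0977.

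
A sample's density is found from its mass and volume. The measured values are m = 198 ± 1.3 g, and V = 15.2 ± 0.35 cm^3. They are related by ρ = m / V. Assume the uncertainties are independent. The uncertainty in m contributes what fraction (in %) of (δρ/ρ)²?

(δρ/ρ)² = (1·δm/m)² + (-1·δV/V)²
  m term: (1×0.00657)² = 4.31e-05
  V term: (-1×0.0230)² = 0.000530
Total = 0.000573. Share from m = 4.31e-05/0.000573 = 0.0752.

7.52%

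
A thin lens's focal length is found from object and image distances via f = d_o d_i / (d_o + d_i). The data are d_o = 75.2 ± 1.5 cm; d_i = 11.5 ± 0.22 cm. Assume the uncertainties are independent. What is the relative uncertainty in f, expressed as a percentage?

∂f/∂d_o = (d_i/(d_o+d_i))² = 0.0176;  ∂f/∂d_i = (d_o/(d_o+d_i))² = 0.752
δf = √((∂f/∂d_o · δd_o)² + (∂f/∂d_i · δd_i)²) = √(0.000696 + 0.0274) = 0.168 cm
f = 9.97 cm, so δf/f = 0.168/9.97 = 0.0168.

1.68%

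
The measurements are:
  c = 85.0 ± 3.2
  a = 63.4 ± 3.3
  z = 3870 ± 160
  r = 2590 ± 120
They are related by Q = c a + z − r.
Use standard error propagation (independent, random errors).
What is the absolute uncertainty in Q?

Let p = c·a = 5390. δp/p = √((1·δc/c)² + (1·δa/a)²) = √(0.00142 + 0.00271) = 0.0642, so δp = 346.
Q = p + z − r: δQ = √(δp² + δz² + δr²) = √(1.2e+05 + 25600 + 14400) = 400

400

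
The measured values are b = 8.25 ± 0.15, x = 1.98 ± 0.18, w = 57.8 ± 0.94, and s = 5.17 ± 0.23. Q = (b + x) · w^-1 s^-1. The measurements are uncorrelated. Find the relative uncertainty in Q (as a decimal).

Let u = b + x = 10.2. δu = √(δb² + δx²) = √(0.0225 + 0.0324) = 0.234, so δu/u = 0.0229.
Q is then a monomial in u, w, s:
δQ/Q = √((δu/u)² + (-1·δw/w)² + (-1·δs/s)²) = √(0.000525 + 0.000264 + 0.00198) = 0.0526

0.0526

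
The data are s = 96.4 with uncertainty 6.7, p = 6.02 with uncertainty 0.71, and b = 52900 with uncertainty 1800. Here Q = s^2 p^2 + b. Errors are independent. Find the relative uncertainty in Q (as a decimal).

0.237

Let w = s^2·p^2 = 3.37e+05. δw/w = √((2·δs/s)² + (2·δp/p)²) = √(0.0193 + 0.0556) = 0.274, so δw = 92200.
Q = w + b: δQ = √(δw² + δb²) = √(8.5e+09 + 3.24e+06) = 92200
Q = 3.9e+05, so δQ/Q = 92200/3.9e+05 = 0.237.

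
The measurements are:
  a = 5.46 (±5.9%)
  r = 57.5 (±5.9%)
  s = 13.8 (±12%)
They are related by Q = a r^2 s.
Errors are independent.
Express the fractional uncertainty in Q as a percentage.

17.8%

For a monomial Q ∝ a, r^2, s, fractional errors add in quadrature:
  (1·δa/a)² = (1×0.0590)² = 0.00348;  (2·δr/r)² = (2×0.0590)² = 0.0139;  (1·δs/s)² = (1×0.120)² = 0.0144
δQ/Q = √(0.0318) = 0.178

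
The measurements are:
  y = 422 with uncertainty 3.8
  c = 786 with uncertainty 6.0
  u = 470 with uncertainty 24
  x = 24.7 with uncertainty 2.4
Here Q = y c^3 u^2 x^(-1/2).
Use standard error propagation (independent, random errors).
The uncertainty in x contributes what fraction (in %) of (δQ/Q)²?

17.6%

(δQ/Q)² = (1·δy/y)² + (3·δc/c)² + (2·δu/u)² + (−½·δx/x)²
  y term: (1×0.00900)² = 8.11e-05
  c term: (3×0.00763)² = 0.000524
  u term: (2×0.0511)² = 0.0104
  x term: (-0.5×0.0972)² = 0.00236
Total = 0.0134. Share from x = 0.00236/0.0134 = 0.176.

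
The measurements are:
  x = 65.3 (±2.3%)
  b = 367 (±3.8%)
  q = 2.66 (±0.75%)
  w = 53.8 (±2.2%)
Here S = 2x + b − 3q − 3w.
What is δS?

14.7

Absolute uncertainties add in quadrature for a linear combination:
  (2·δx)² = 9.02;  (δb)² = 194;  (3·δq)² = 0.00358;  (3·δw)² = 12.6
δS = √(216) = 14.7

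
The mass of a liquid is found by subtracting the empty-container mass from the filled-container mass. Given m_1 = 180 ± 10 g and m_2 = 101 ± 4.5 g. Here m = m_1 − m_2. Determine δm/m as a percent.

Sums and differences: (δm)² = Σ (cᵢ δxᵢ)².
  (δm_1)² = 100;  (δm_2)² = 20.2
δm = √(120) = 11.0 g
m = 79.0 g, so δm/m = 11.0/79.0 = 0.139.

13.9%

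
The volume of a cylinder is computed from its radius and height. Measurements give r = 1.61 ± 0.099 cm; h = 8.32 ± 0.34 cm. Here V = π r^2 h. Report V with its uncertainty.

67.8 ± 8.78 cm^3

Each factor contributes (exponent × relative error)² to (δV/V)²:
  (2·δr/r)² = (2×0.0615)² = 0.0151;  (1·δh/h)² = (1×0.0409)² = 0.00167
δV/V = √(0.0168) = 0.130
V = 67.8 cm^3, so δV = 0.130 × 67.8 = 8.78 cm^3.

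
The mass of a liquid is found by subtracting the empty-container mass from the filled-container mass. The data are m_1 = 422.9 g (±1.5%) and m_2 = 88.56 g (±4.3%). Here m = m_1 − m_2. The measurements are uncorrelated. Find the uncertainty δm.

7.40 g

Sums and differences: (δm)² = Σ (cᵢ δxᵢ)².
  (δm_1)² = 40.2;  (δm_2)² = 14.5
δm = √(54.7) = 7.40 g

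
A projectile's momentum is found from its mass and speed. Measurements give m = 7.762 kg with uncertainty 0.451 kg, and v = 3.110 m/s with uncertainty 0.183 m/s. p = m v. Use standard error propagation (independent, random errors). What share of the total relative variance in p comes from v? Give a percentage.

(δp/p)² = (1·δm/m)² + (1·δv/v)²
  m term: (1×0.0581)² = 0.00338
  v term: (1×0.0588)² = 0.00346
Total = 0.00684. Share from v = 0.00346/0.00684 = 0.506.

50.6%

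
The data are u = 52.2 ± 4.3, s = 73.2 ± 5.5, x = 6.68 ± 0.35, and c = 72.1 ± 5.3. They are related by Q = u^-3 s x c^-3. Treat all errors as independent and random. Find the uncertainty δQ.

Relative error in a monomial: (δQ/Q)² = Σ (nᵢ · δxᵢ/xᵢ)².
  (-3·δu/u)² = (-3×0.0824)² = 0.0611;  (1·δs/s)² = (1×0.0751)² = 0.00565;  (1·δx/x)² = (1×0.0524)² = 0.00275;  (-3·δc/c)² = (-3×0.0735)² = 0.0486
δQ/Q = √(0.118) = 0.344
Q = 9.17e-09, so δQ = 0.344 × 9.17e-09 = 3.15e-09.

3.15e-09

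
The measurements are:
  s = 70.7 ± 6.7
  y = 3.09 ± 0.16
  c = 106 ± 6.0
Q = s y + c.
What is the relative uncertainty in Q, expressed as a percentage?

7.50%

Let p = s·y = 218. δp/p = √((1·δs/s)² + (1·δy/y)²) = √(0.00898 + 0.00268) = 0.108, so δp = 23.6.
Q = p + c: δQ = √(δp² + δc²) = √(557 + 36.0) = 24.3
Q = 324, so δQ/Q = 24.3/324 = 0.0750.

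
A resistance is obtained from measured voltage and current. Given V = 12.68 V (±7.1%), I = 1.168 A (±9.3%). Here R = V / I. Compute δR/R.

Relative error in a monomial: (δR/R)² = Σ (nᵢ · δxᵢ/xᵢ)².
  (1·δV/V)² = (1×0.0710)² = 0.00504;  (-1·δI/I)² = (-1×0.0930)² = 0.00865
δR/R = √(0.0137) = 0.117

0.117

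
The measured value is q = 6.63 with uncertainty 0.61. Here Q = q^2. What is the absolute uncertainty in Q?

Q ∝ q^2, so δQ/Q = |2| · δq/q = 2 × 0.0920 = 0.184.
Q = 44.0, so δQ = 0.184 × 44.0 = 8.09.

8.09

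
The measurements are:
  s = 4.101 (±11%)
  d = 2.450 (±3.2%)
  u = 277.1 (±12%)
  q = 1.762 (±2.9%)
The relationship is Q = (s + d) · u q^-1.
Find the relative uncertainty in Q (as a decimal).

0.142

Let w = s + d = 6.551. δw = √(δs² + δd²) = √(0.204 + 0.00615) = 0.458, so δw/w = 0.0699.
Q is then a monomial in w, u, q:
δQ/Q = √((δw/w)² + (1·δu/u)² + (-1·δq/q)²) = √(0.00489 + 0.0144 + 0.000841) = 0.142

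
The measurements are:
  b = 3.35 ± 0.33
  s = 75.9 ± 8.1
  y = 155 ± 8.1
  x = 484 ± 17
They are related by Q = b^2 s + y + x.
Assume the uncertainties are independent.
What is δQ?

Let p = b^2·s = 852. δp/p = √((2·δb/b)² + (1·δs/s)²) = √(0.0388 + 0.0114) = 0.224, so δp = 191.
Q = p + y + x: δQ = √(δp² + δy² + δx²) = √(36400 + 65.6 + 289) = 192

192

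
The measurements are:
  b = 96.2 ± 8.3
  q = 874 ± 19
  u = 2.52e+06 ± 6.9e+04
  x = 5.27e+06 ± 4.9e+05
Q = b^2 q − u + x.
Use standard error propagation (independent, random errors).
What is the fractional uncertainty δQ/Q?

0.138

Let p = b^2·q = 8.09e+06. δp/p = √((2·δb/b)² + (1·δq/q)²) = √(0.0298 + 0.000473) = 0.174, so δp = 1.41e+06.
Q = p − u + x: δQ = √(δp² + δu² + δx²) = √(1.98e+12 + 4.76e+09 + 2.4e+11) = 1.49e+06
Q = 1.08e+07, so δQ/Q = 1.49e+06/1.08e+07 = 0.138.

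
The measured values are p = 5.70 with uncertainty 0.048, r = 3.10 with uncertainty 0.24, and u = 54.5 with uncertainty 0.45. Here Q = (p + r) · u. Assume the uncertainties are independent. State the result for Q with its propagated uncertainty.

Let w = p + r = 8.80. δw = √(δp² + δr²) = √(0.00230 + 0.0576) = 0.245, so δw/w = 0.0278.
Q is then a monomial in w, u:
δQ/Q = √((δw/w)² + (1·δu/u)²) = √(0.000774 + 6.82e-05) = 0.0290
Q = 480, so δQ = 0.0290 × 480 = 13.9.

480 ± 13.9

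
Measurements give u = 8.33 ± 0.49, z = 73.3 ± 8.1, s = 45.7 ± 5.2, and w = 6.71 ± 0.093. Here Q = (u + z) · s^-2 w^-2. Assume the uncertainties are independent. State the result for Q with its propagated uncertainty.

0.000868 ± 0.000217

Let h = u + z = 81.6. δh = √(δu² + δz²) = √(0.240 + 65.6) = 8.11, so δh/h = 0.0994.
Q is then a monomial in h, s, w:
δQ/Q = √((δh/h)² + (-2·δs/s)² + (-2·δw/w)²) = √(0.00988 + 0.0518 + 0.000768) = 0.250
Q = 0.000868, so δQ = 0.250 × 0.000868 = 0.000217.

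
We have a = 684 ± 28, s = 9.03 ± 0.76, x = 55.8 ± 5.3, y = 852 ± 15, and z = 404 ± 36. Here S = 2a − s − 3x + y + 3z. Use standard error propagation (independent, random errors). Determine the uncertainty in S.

124

Each term contributes (cᵢ δxᵢ)² to (δS)²:
  (2·δa)² = 3140;  (δs)² = 0.578;  (3·δx)² = 253;  (δy)² = 225;  (3·δz)² = 11700
δS = √(15300) = 124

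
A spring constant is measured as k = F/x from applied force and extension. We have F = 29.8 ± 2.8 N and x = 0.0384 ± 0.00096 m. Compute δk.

75.5 N/m

For a monomial k ∝ F, x^-1, fractional errors add in quadrature:
  (1·δF/F)² = (1×0.0940)² = 0.00883;  (-1·δx/x)² = (-1×0.0250)² = 0.000625
δk/k = √(0.00945) = 0.0972
k = 776 N/m, so δk = 0.0972 × 776 = 75.5 N/m.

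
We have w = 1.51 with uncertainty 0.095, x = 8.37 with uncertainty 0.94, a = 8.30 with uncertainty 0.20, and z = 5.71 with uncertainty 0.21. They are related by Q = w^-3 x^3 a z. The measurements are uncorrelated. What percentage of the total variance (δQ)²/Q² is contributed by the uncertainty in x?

75.1%

(δQ/Q)² = (-3·δw/w)² + (3·δx/x)² + (1·δa/a)² + (1·δz/z)²
  w term: (-3×0.0629)² = 0.0356
  x term: (3×0.112)² = 0.114
  a term: (1×0.0241)² = 0.000581
  z term: (1×0.0368)² = 0.00135
Total = 0.151. Share from x = 0.114/0.151 = 0.751.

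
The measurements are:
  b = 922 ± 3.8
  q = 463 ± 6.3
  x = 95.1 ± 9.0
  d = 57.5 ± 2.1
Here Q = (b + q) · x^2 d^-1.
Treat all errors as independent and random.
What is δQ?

Let u = b + q = 1380. δu = √(δb² + δq²) = √(14.4 + 39.7) = 7.36, so δu/u = 0.00531.
Q is then a monomial in u, x, d:
δQ/Q = √((δu/u)² + (2·δx/x)² + (-1·δd/d)²) = √(2.82e-05 + 0.0358 + 0.00133) = 0.193
Q = 2.18e+05, so δQ = 0.193 × 2.18e+05 = 42000.

42000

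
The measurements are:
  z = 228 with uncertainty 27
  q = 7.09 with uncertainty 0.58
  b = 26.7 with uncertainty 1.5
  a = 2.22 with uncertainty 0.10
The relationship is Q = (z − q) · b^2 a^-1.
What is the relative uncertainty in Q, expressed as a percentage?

Let u = z − q = 221. δu = √(δz² + δq²) = √(729 + 0.336) = 27.0, so δu/u = 0.122.
Q is then a monomial in u, b, a:
δQ/Q = √((δu/u)² + (2·δb/b)² + (-1·δa/a)²) = √(0.0149 + 0.0126 + 0.00203) = 0.172

17.2%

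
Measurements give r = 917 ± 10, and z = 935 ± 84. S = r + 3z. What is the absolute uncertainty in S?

S is a linear combination, so absolute uncertainties add in quadrature:
  (δr)² = 100;  (3·δz)² = 63500
δS = √(63600) = 252

252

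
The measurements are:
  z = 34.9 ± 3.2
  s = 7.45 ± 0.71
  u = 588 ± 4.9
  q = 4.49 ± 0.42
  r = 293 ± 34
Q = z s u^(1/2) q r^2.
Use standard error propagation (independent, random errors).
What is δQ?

For a monomial Q ∝ z, s, u^(1/2), q, r^2, fractional errors add in quadrature:
  (1·δz/z)² = (1×0.0917)² = 0.00841;  (1·δs/s)² = (1×0.0953)² = 0.00908;  (½·δu/u)² = (0.5×0.00833)² = 1.74e-05;  (1·δq/q)² = (1×0.0935)² = 0.00875;  (2·δr/r)² = (2×0.116)² = 0.0539
δQ/Q = √(0.0801) = 0.283
Q = 2.43e+09, so δQ = 0.283 × 2.43e+09 = 6.88e+08.

6.88e+08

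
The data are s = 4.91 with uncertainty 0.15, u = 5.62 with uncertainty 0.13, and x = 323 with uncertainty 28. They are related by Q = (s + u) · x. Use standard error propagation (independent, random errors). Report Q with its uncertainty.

Let w = s + u = 10.5. δw = √(δs² + δu²) = √(0.0225 + 0.0169) = 0.198, so δw/w = 0.0189.
Q is then a monomial in w, x:
δQ/Q = √((δw/w)² + (1·δx/x)²) = √(0.000355 + 0.00751) = 0.0887
Q = 3400, so δQ = 0.0887 × 3400 = 302.

3400 ± 302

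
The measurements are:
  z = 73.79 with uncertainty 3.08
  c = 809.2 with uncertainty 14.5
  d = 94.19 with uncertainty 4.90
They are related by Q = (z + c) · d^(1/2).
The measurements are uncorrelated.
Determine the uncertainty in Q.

265

Let u = z + c = 883.0. δu = √(δz² + δc²) = √(9.49 + 210) = 14.8, so δu/u = 0.0168.
Q is then a monomial in u, d:
δQ/Q = √((δu/u)² + (½·δd/d)²) = √(0.000282 + 0.000677) = 0.0310
Q = 8570, so δQ = 0.0310 × 8570 = 265.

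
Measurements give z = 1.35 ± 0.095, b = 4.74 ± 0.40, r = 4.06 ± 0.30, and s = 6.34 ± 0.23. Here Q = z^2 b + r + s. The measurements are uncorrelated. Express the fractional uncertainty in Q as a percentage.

Let p = z^2·b = 8.64. δp/p = √((2·δz/z)² + (1·δb/b)²) = √(0.0198 + 0.00712) = 0.164, so δp = 1.42.
Q = p + r + s: δQ = √(δp² + δr² + δs²) = √(2.01 + 0.0900 + 0.0529) = 1.47
Q = 19.0, so δQ/Q = 1.47/19.0 = 0.0771.

7.71%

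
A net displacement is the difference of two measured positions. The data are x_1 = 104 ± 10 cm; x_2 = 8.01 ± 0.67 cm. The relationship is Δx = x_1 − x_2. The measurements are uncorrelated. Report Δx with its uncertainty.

96.0 ± 10.0 cm

Δx is a linear combination, so absolute uncertainties add in quadrature:
  (δx_1)² = 100;  (δx_2)² = 0.449
δΔx = √(100) = 10.0 cm
Δx = 96.0 cm.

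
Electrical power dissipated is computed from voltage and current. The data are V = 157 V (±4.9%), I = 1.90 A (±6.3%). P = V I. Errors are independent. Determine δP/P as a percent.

7.98%

Relative error in a monomial: (δP/P)² = Σ (nᵢ · δxᵢ/xᵢ)².
  (1·δV/V)² = (1×0.0490)² = 0.00240;  (1·δI/I)² = (1×0.0630)² = 0.00397
δP/P = √(0.00637) = 0.0798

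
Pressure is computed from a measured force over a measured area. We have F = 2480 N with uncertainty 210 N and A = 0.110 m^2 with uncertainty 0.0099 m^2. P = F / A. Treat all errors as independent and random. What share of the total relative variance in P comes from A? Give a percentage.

(δP/P)² = (1·δF/F)² + (-1·δA/A)²
  F term: (1×0.0847)² = 0.00717
  A term: (-1×0.0900)² = 0.00810
Total = 0.0153. Share from A = 0.00810/0.0153 = 0.530.

53.0%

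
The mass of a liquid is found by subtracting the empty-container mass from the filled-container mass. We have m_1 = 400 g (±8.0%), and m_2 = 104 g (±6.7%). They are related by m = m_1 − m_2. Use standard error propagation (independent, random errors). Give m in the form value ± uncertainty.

m is a linear combination, so absolute uncertainties add in quadrature:
  (δm_1)² = 1020;  (δm_2)² = 48.6
δm = √(1070) = 32.7 g
m = 296 g.

296 ± 32.7 g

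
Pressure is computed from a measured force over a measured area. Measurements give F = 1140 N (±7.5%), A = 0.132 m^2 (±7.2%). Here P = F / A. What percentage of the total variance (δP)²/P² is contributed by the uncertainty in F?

52.0%

(δP/P)² = (1·δF/F)² + (-1·δA/A)²
  F term: (1×0.0750)² = 0.00562
  A term: (-1×0.0720)² = 0.00518
Total = 0.0108. Share from F = 0.00562/0.0108 = 0.520.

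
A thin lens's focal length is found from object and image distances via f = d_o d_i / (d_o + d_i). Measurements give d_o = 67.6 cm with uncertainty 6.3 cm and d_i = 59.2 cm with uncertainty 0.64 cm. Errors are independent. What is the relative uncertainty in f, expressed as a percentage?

4.39%

∂f/∂d_o = (d_i/(d_o+d_i))² = 0.218;  ∂f/∂d_i = (d_o/(d_o+d_i))² = 0.284
δf = √((∂f/∂d_o · δd_o)² + (∂f/∂d_i · δd_i)²) = √(1.89 + 0.0331) = 1.39 cm
f = 31.6 cm, so δf/f = 1.39/31.6 = 0.0439.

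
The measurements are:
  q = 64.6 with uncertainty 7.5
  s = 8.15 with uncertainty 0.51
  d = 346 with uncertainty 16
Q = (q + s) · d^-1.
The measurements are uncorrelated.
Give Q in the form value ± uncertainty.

Let u = q + s = 72.8. δu = √(δq² + δs²) = √(56.2 + 0.260) = 7.52, so δu/u = 0.103.
Q is then a monomial in u, d:
δQ/Q = √((δu/u)² + (-1·δd/d)²) = √(0.0107 + 0.00214) = 0.113
Q = 0.210, so δQ = 0.113 × 0.210 = 0.0238.

0.210 ± 0.0238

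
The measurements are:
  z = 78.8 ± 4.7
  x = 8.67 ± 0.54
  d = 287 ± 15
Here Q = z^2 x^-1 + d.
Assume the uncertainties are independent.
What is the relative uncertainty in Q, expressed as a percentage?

Let p = z^2·x^-1 = 716. δp/p = √((2·δz/z)² + (-1·δx/x)²) = √(0.0142 + 0.00388) = 0.135, so δp = 96.4.
Q = p + d: δQ = √(δp² + δd²) = √(9290 + 225) = 97.5
Q = 1000, so δQ/Q = 97.5/1000 = 0.0972.

9.72%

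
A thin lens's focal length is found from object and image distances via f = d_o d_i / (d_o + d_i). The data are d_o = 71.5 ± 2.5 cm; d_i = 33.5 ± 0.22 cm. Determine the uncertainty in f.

0.274 cm

∂f/∂d_o = (d_i/(d_o+d_i))² = 0.102;  ∂f/∂d_i = (d_o/(d_o+d_i))² = 0.464
δf = √((∂f/∂d_o · δd_o)² + (∂f/∂d_i · δd_i)²) = √(0.0648 + 0.0104) = 0.274 cm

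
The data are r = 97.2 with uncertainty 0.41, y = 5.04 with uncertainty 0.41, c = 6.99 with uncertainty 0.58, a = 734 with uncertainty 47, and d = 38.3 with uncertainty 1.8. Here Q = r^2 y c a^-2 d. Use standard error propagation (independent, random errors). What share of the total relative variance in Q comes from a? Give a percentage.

51.0%

(δQ/Q)² = (2·δr/r)² + (1·δy/y)² + (1·δc/c)² + (-2·δa/a)² + (1·δd/d)²
  r term: (2×0.00422)² = 7.12e-05
  y term: (1×0.0813)² = 0.00662
  c term: (1×0.0830)² = 0.00688
  a term: (-2×0.0640)² = 0.0164
  d term: (1×0.0470)² = 0.00221
Total = 0.0322. Share from a = 0.0164/0.0322 = 0.510.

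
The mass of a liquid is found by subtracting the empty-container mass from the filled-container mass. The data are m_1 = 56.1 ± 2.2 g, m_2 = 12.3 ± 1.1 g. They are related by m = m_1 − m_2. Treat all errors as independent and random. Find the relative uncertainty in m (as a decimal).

0.0562

m is a linear combination, so absolute uncertainties add in quadrature:
  (δm_1)² = 4.84;  (δm_2)² = 1.21
δm = √(6.05) = 2.46 g
m = 43.8 g, so δm/m = 2.46/43.8 = 0.0562.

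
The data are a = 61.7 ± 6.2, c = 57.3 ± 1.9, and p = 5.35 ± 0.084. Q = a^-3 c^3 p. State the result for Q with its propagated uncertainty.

4.29 ± 1.36

Q is a product of powers, so relative uncertainties combine in quadrature:
  (-3·δa/a)² = (-3×0.100)² = 0.0909;  (3·δc/c)² = (3×0.0332)² = 0.00990;  (1·δp/p)² = (1×0.0157)² = 0.000247
δQ/Q = √(0.101) = 0.318
Q = 4.29, so δQ = 0.318 × 4.29 = 1.36.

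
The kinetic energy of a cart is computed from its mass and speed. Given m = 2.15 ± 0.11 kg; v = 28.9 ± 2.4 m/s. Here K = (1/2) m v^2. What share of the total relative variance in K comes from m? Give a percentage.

8.67%

(δK/K)² = (1·δm/m)² + (2·δv/v)²
  m term: (1×0.0512)² = 0.00262
  v term: (2×0.0830)² = 0.0276
Total = 0.0302. Share from m = 0.00262/0.0302 = 0.0867.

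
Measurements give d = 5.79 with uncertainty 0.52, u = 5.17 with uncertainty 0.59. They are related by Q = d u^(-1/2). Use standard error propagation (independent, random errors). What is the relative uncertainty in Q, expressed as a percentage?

10.6%

Each factor contributes (exponent × relative error)² to (δQ/Q)²:
  (1·δd/d)² = (1×0.0898)² = 0.00807;  (−½·δu/u)² = (-0.5×0.114)² = 0.00326
δQ/Q = √(0.0113) = 0.106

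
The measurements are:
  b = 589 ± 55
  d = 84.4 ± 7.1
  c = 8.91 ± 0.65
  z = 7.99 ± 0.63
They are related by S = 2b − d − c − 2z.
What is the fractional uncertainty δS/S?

Absolute uncertainties add in quadrature for a linear combination:
  (2·δb)² = 12100;  (δd)² = 50.4;  (δc)² = 0.423;  (2·δz)² = 1.59
δS = √(12200) = 110
S = 1070, so δS/S = 110/1070 = 0.103.

0.103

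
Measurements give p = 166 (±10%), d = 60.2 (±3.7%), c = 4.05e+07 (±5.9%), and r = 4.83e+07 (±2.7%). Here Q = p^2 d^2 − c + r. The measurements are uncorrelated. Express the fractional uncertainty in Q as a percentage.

Let w = p^2·d^2 = 9.99e+07. δw/w = √((2·δp/p)² + (2·δd/d)²) = √(0.0400 + 0.00548) = 0.213, so δw = 2.13e+07.
Q = w − c + r: δQ = √(δw² + δc² + δr²) = √(4.54e+14 + 5.71e+12 + 1.7e+12) = 2.15e+07
Q = 1.08e+08, so δQ/Q = 2.15e+07/1.08e+08 = 0.199.

19.9%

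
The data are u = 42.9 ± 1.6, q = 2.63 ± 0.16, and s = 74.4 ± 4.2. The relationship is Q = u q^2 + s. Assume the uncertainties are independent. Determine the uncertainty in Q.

38.0

Let p = u·q^2 = 297. δp/p = √((1·δu/u)² + (2·δq/q)²) = √(0.00139 + 0.0148) = 0.127, so δp = 37.8.
Q = p + s: δQ = √(δp² + δs²) = √(1430 + 17.6) = 38.0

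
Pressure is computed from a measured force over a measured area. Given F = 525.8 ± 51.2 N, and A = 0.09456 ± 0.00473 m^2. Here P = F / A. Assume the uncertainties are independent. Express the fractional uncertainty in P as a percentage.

Products/powers → add relative errors in quadrature, weighted by exponent:
  (1·δF/F)² = (1×0.0974)² = 0.00948;  (-1·δA/A)² = (-1×0.0500)² = 0.00250
δP/P = √(0.0120) = 0.109

10.9%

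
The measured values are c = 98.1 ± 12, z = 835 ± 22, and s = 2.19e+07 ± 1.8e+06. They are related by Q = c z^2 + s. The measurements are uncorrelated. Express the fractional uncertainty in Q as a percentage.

10.3%

Let p = c·z^2 = 6.84e+07. δp/p = √((1·δc/c)² + (2·δz/z)²) = √(0.0150 + 0.00278) = 0.133, so δp = 9.11e+06.
Q = p + s: δQ = √(δp² + δs²) = √(8.3e+13 + 3.24e+12) = 9.29e+06
Q = 9.03e+07, so δQ/Q = 9.29e+06/9.03e+07 = 0.103.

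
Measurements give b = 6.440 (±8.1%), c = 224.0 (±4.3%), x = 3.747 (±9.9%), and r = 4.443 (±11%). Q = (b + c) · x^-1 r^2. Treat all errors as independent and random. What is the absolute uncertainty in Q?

Let u = b + c = 230.4. δu = √(δb² + δc²) = √(0.272 + 92.8) = 9.65, so δu/u = 0.0419.
Q is then a monomial in u, x, r:
δQ/Q = √((δu/u)² + (-1·δx/x)² + (2·δr/r)²) = √(0.00175 + 0.00980 + 0.0484) = 0.245
Q = 1214, so δQ = 0.245 × 1214 = 297.

297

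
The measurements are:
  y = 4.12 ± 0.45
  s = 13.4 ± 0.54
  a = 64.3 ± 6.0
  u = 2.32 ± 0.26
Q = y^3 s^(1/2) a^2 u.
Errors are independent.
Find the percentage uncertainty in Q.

39.4%

Q is a product of powers, so relative uncertainties combine in quadrature:
  (3·δy/y)² = (3×0.109)² = 0.107;  (½·δs/s)² = (0.5×0.0403)² = 0.000406;  (2·δa/a)² = (2×0.0933)² = 0.0348;  (1·δu/u)² = (1×0.112)² = 0.0126
δQ/Q = √(0.155) = 0.394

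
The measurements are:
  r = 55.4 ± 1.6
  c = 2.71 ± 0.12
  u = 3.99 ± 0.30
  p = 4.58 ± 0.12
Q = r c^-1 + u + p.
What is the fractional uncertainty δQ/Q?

Let w = r·c^-1 = 20.4. δw/w = √((1·δr/r)² + (-1·δc/c)²) = √(0.000834 + 0.00196) = 0.0529, so δw = 1.08.
Q = w + u + p: δQ = √(δw² + δu² + δp²) = √(1.17 + 0.0900 + 0.0144) = 1.13
Q = 29.0, so δQ/Q = 1.13/29.0 = 0.0389.

0.0389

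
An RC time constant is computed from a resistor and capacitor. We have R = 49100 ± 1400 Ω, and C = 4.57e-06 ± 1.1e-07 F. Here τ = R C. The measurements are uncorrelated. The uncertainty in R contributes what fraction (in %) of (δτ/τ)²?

58.4%

(δτ/τ)² = (1·δR/R)² + (1·δC/C)²
  R term: (1×0.0285)² = 0.000813
  C term: (1×0.0241)² = 0.000579
Total = 0.00139. Share from R = 0.000813/0.00139 = 0.584.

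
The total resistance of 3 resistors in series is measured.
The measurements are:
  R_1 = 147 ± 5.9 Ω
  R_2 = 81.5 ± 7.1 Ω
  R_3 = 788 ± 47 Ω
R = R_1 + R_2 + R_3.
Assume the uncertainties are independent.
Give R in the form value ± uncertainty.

For a sum/difference, combine absolute errors in quadrature:
  (δR_1)² = 34.8;  (δR_2)² = 50.4;  (δR_3)² = 2210
δR = √(2290) = 47.9 Ω
R = 1020 Ω.

1020 ± 47.9 Ω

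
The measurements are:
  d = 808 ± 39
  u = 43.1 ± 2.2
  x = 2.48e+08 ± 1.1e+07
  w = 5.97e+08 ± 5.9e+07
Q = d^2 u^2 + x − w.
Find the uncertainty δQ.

1.81e+08

Let p = d^2·u^2 = 1.21e+09. δp/p = √((2·δd/d)² + (2·δu/u)²) = √(0.00932 + 0.0104) = 0.141, so δp = 1.7e+08.
Q = p + x − w: δQ = √(δp² + δx² + δw²) = √(2.9e+16 + 1.21e+14 + 3.48e+15) = 1.81e+08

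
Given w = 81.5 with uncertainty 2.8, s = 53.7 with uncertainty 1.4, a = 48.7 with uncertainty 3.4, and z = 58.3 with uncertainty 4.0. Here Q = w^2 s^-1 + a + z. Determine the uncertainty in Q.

10.5

Let p = w^2·s^-1 = 124. δp/p = √((2·δw/w)² + (-1·δs/s)²) = √(0.00472 + 0.000680) = 0.0735, so δp = 9.09.
Q = p + a + z: δQ = √(δp² + δa² + δz²) = √(82.6 + 11.6 + 16.0) = 10.5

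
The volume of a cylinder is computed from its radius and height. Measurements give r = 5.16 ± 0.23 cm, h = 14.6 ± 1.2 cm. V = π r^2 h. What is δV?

148 cm^3

Products/powers → add relative errors in quadrature, weighted by exponent:
  (2·δr/r)² = (2×0.0446)² = 0.00795;  (1·δh/h)² = (1×0.0822)² = 0.00676
δV/V = √(0.0147) = 0.121
V = 1220 cm^3, so δV = 0.121 × 1220 = 148 cm^3.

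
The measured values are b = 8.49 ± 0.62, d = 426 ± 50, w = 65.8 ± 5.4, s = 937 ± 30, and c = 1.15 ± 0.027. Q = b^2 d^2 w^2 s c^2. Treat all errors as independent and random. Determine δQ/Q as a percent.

32.7%

Products/powers → add relative errors in quadrature, weighted by exponent:
  (2·δb/b)² = (2×0.0730)² = 0.0213;  (2·δd/d)² = (2×0.117)² = 0.0551;  (2·δw/w)² = (2×0.0821)² = 0.0269;  (1·δs/s)² = (1×0.0320)² = 0.00103;  (2·δc/c)² = (2×0.0235)² = 0.00220
δQ/Q = √(0.107) = 0.327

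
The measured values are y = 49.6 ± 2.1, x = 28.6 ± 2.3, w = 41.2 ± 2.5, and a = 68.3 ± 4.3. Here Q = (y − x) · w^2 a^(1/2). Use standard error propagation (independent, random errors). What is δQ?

Let u = y − x = 21.0. δu = √(δy² + δx²) = √(4.41 + 5.29) = 3.11, so δu/u = 0.148.
Q is then a monomial in u, w, a:
δQ/Q = √((δu/u)² + (2·δw/w)² + (½·δa/a)²) = √(0.0220 + 0.0147 + 0.000991) = 0.194
Q = 2.95e+05, so δQ = 0.194 × 2.95e+05 = 57200.

57200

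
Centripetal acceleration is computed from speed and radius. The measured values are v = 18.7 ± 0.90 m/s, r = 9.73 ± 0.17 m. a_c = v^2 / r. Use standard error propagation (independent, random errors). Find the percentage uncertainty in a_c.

9.78%

For a monomial a_c ∝ v^2, r^-1, fractional errors add in quadrature:
  (2·δv/v)² = (2×0.0481)² = 0.00927;  (-1·δr/r)² = (-1×0.0175)² = 0.000305
δa_c/a_c = √(0.00957) = 0.0978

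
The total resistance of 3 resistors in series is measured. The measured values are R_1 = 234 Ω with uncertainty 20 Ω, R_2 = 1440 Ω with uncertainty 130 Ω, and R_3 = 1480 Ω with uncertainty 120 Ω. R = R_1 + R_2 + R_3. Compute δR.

178 Ω

For a sum/difference, combine absolute errors in quadrature:
  (δR_1)² = 400;  (δR_2)² = 16900;  (δR_3)² = 14400
δR = √(31700) = 178 Ω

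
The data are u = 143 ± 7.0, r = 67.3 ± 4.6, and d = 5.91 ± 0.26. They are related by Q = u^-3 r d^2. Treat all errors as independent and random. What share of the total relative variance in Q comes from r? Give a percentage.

(δQ/Q)² = (-3·δu/u)² + (1·δr/r)² + (2·δd/d)²
  u term: (-3×0.0490)² = 0.0216
  r term: (1×0.0684)² = 0.00467
  d term: (2×0.0440)² = 0.00774
Total = 0.0340. Share from r = 0.00467/0.0340 = 0.137.

13.7%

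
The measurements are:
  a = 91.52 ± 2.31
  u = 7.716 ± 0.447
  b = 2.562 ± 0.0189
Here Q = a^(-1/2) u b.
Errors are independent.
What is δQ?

0.123

For a monomial Q ∝ a^(-1/2), u, b, fractional errors add in quadrature:
  (−½·δa/a)² = (-0.5×0.0252)² = 0.000159;  (1·δu/u)² = (1×0.0579)² = 0.00336;  (1·δb/b)² = (1×0.00738)² = 5.44e-05
δQ/Q = √(0.00357) = 0.0597
Q = 2.066, so δQ = 0.0597 × 2.066 = 0.123.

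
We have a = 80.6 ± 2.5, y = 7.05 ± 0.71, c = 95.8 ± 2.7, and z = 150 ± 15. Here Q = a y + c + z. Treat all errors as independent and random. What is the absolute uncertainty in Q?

61.8

Let p = a·y = 568. δp/p = √((1·δa/a)² + (1·δy/y)²) = √(0.000962 + 0.0101) = 0.105, so δp = 59.9.
Q = p + c + z: δQ = √(δp² + δc² + δz²) = √(3590 + 7.29 + 225) = 61.8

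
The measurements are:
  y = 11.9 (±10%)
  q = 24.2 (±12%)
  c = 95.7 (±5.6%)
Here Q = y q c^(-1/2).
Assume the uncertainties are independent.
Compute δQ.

4.67

Products/powers → add relative errors in quadrature, weighted by exponent:
  (1·δy/y)² = (1×0.100)² = 0.0100;  (1·δq/q)² = (1×0.120)² = 0.0144;  (−½·δc/c)² = (-0.5×0.0560)² = 0.000784
δQ/Q = √(0.0252) = 0.159
Q = 29.4, so δQ = 0.159 × 29.4 = 4.67.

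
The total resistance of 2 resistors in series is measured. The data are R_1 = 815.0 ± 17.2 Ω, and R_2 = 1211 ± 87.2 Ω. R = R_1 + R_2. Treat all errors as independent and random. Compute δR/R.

R is a linear combination, so absolute uncertainties add in quadrature:
  (δR_1)² = 296;  (δR_2)² = 7600
δR = √(7900) = 88.9 Ω
R = 2026 Ω, so δR/R = 88.9/2026 = 0.0439.

0.0439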